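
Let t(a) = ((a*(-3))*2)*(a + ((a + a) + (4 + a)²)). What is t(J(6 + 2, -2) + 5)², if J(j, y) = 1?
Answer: 18045504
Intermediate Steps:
t(a) = -6*a*((4 + a)² + 3*a) (t(a) = (-3*a*2)*(a + (2*a + (4 + a)²)) = (-6*a)*(a + ((4 + a)² + 2*a)) = (-6*a)*((4 + a)² + 3*a) = -6*a*((4 + a)² + 3*a))
t(J(6 + 2, -2) + 5)² = (-6*(1 + 5)*((4 + (1 + 5))² + 3*(1 + 5)))² = (-6*6*((4 + 6)² + 3*6))² = (-6*6*(10² + 18))² = (-6*6*(100 + 18))² = (-6*6*118)² = (-4248)² = 18045504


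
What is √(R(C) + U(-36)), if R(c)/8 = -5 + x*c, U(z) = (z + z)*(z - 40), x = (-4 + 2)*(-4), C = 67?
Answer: 18*√30 ≈ 98.590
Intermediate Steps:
x = 8 (x = -2*(-4) = 8)
U(z) = 2*z*(-40 + z) (U(z) = (2*z)*(-40 + z) = 2*z*(-40 + z))
R(c) = -40 + 64*c (R(c) = 8*(-5 + 8*c) = -40 + 64*c)
√(R(C) + U(-36)) = √((-40 + 64*67) + 2*(-36)*(-40 - 36)) = √((-40 + 4288) + 2*(-36)*(-76)) = √(4248 + 5472) = √9720 = 18*√30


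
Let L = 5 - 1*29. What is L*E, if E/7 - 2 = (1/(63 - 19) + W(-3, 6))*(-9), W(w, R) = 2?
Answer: 29946/11 ≈ 2722.4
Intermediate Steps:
L = -24 (L = 5 - 29 = -24)
E = -4991/44 (E = 14 + 7*((1/(63 - 19) + 2)*(-9)) = 14 + 7*((1/44 + 2)*(-9)) = 14 + 7*((89/44)*(-9)) = 14 + 7*(-801/44) = 14 - 5607/44 = -4991/44 ≈ -113.43)
L*E = -24*(-4991/44) = 29946/11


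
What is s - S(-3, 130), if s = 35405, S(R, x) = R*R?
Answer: 35396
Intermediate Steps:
S(R, x) = R²
s - S(-3, 130) = 35405 - 1*(-3)² = 35405 - 1*9 = 35405 - 9 = 35396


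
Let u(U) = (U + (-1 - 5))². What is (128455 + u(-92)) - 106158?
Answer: 31901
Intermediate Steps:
u(U) = (-6 + U)² (u(U) = (U - 6)² = (-6 + U)²)
(128455 + u(-92)) - 106158 = (128455 + (-6 - 92)²) - 106158 = (128455 + (-98)²) - 106158 = (128455 + 9604) - 106158 = 138059 - 106158 = 31901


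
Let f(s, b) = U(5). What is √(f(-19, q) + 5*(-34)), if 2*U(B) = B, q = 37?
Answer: I*√670/2 ≈ 12.942*I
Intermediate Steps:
U(B) = B/2
f(s, b) = 5/2 (f(s, b) = (½)*5 = 5/2)
√(f(-19, q) + 5*(-34)) = √(5/2 + 5*(-34)) = √(5/2 - 170) = √(-335/2) = I*√670/2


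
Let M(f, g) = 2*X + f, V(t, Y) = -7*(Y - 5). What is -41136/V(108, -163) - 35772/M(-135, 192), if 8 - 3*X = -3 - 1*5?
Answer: 4619162/18277 ≈ 252.73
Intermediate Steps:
X = 16/3 (X = 8/3 - (-3 - 1*5)/3 = 8/3 - (-3 - 5)/3 = 8/3 - 1/3*(-8) = 8/3 + 8/3 = 16/3 ≈ 5.3333)
V(t, Y) = 35 - 7*Y (V(t, Y) = -7*(-5 + Y) = 35 - 7*Y)
M(f, g) = 32/3 + f (M(f, g) = 2*(16/3) + f = 32/3 + f)
-41136/V(108, -163) - 35772/M(-135, 192) = -41136/(35 - 7*(-163)) - 35772/(32/3 - 135) = -41136/(35 + 1141) - 35772/(-373/3) = -41136/1176 - 35772*(-3/373) = -41136*1/1176 + 107316/373 = -1714/49 + 107316/373 = 4619162/18277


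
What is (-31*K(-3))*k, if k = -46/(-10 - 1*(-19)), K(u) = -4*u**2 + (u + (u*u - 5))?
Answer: -49910/9 ≈ -5545.6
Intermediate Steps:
K(u) = -5 + u - 3*u**2 (K(u) = -4*u**2 + (u + (u**2 - 5)) = -4*u**2 + (u + (-5 + u**2)) = -4*u**2 + (-5 + u + u**2) = -5 + u - 3*u**2)
k = -46/9 (k = -46/(-10 + 19) = -46/9 ≈ -5.1111)
(-31*K(-3))*k = -31*(-5 - 3 - 3*(-3)**2)*(-46/9) = -31*(-5 - 3 - 3*9)*(-46/9) = -31*(-5 - 3 - 27)*(-46/9) = -31*(-35)*(-46/9) = 1085*(-46/9) = -49910/9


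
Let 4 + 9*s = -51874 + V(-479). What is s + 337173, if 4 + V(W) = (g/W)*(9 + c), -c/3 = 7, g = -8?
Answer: 158744581/479 ≈ 3.3141e+5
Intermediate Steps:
c = -21 (c = -3*7 = -21)
V(W) = -4 + 96/W (V(W) = -4 + (-8/W)*(9 - 21) = -4 - 8/W*(-12) = -4 + 96/W)
s = -2761286/479 (s = -4/9 + (-51874 + (-4 + 96/(-479)))/9 = -4/9 + (-51874 + (-4 + 96*(-1/479)))/9 = -4/9 + (-51874 + (-4 - 96/479))/9 = -4/9 + (-51874 - 2012/479)/9 = -4/9 + (⅑)*(-24849658/479) = -4/9 - 24849658/4311 = -2761286/479 ≈ -5764.7)
s + 337173 = -2761286/479 + 337173 = 158744581/479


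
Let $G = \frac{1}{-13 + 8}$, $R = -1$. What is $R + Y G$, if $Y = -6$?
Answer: $\frac{1}{5} \approx 0.2$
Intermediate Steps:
$G = - \frac{1}{5}$ ($G = \frac{1}{-5} = - \frac{1}{5} \approx -0.2$)
$R + Y G = -1 - - \frac{6}{5} = -1 + \frac{6}{5} = \frac{1}{5}$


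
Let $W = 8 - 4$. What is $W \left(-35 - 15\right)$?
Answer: $-200$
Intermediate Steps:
$W = 4$ ($W = 8 - 4 = 4$)
$W \left(-35 - 15\right) = 4 \left(-35 - 15\right) = 4 \left(-50\right) = -200$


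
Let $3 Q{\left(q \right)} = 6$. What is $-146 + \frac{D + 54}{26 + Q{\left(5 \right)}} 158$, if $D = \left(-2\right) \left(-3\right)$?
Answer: $\frac{1348}{7} \approx 192.57$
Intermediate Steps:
$Q{\left(q \right)} = 2$ ($Q{\left(q \right)} = \frac{1}{3} \cdot 6 = 2$)
$D = 6$
$-146 + \frac{D + 54}{26 + Q{\left(5 \right)}} 158 = -146 + \frac{6 + 54}{26 + 2} \cdot 158 = -146 + \frac{60}{28} \cdot 158 = -146 + 60 \cdot \frac{1}{28} \cdot 158 = -146 + \frac{15}{7} \cdot 158 = -146 + \frac{2370}{7} = \frac{1348}{7}$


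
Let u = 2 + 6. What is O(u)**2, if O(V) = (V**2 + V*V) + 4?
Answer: 17424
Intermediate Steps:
u = 8
O(V) = 4 + 2*V**2 (O(V) = (V**2 + V**2) + 4 = 2*V**2 + 4 = 4 + 2*V**2)
O(u)**2 = (4 + 2*8**2)**2 = (4 + 2*64)**2 = (4 + 128)**2 = 132**2 = 17424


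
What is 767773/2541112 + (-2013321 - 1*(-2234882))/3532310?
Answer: 1637511780731/4487997664360 ≈ 0.36486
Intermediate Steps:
767773/2541112 + (-2013321 - 1*(-2234882))/3532310 = 767773*(1/2541112) + (-2013321 + 2234882)*(1/3532310) = 767773/2541112 + 221561*(1/3532310) = 767773/2541112 + 221561/3532310 = 1637511780731/4487997664360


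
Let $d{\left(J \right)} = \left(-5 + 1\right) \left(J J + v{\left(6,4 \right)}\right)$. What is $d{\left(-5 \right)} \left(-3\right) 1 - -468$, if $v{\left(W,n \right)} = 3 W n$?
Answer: $1632$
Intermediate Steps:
$v{\left(W,n \right)} = 3 W n$
$d{\left(J \right)} = -288 - 4 J^{2}$ ($d{\left(J \right)} = \left(-5 + 1\right) \left(J J + 3 \cdot 6 \cdot 4\right) = - 4 \left(J^{2} + 72\right) = - 4 \left(72 + J^{2}\right) = -288 - 4 J^{2}$)
$d{\left(-5 \right)} \left(-3\right) 1 - -468 = \left(-288 - 4 \left(-5\right)^{2}\right) \left(-3\right) 1 - -468 = \left(-288 - 100\right) \left(-3\right) 1 + 468 = \left(-388\right) \left(-3\right) 1 + 468 = 1164 \cdot 1 + 468 = 1164 + 468 = 1632$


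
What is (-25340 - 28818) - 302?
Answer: -54460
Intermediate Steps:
(-25340 - 28818) - 302 = -54158 - 302 = -54460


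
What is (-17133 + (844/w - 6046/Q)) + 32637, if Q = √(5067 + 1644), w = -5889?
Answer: 91302212/5889 - 6046*√6711/6711 ≈ 15430.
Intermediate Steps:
Q = √6711 ≈ 81.921
(-17133 + (844/w - 6046/Q)) + 32637 = (-17133 + (844/(-5889) - 6046*√6711/6711)) + 32637 = (-17133 + (844*(-1/5889) - 6046*√6711/6711)) + 32637 = (-17133 + (-844/5889 - 6046*√6711/6711)) + 32637 = (-100897081/5889 - 6046*√6711/6711) + 32637 = 91302212/5889 - 6046*√6711/6711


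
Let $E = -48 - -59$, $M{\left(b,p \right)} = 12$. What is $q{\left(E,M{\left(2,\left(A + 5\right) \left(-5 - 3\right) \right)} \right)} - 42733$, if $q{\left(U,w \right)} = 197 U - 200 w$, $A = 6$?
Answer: $-42966$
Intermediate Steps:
$E = 11$ ($E = -48 + 59 = 11$)
$q{\left(U,w \right)} = - 200 w + 197 U$
$q{\left(E,M{\left(2,\left(A + 5\right) \left(-5 - 3\right) \right)} \right)} - 42733 = \left(\left(-200\right) 12 + 197 \cdot 11\right) - 42733 = \left(-2400 + 2167\right) - 42733 = -233 - 42733 = -42966$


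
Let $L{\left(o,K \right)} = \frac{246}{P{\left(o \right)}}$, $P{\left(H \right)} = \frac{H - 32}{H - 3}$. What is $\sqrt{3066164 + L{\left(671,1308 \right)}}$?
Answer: $\frac{2 \sqrt{34780115451}}{213} \approx 1751.1$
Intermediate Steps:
$P{\left(H \right)} = \frac{-32 + H}{-3 + H}$
$L{\left(o,K \right)} = \frac{246 \left(-3 + o\right)}{-32 + o}$ ($L{\left(o,K \right)} = \frac{246}{\frac{1}{-3 + o} \left(-32 + o\right)} = 246 \frac{-3 + o}{-32 + o} = \frac{246 \left(-3 + o\right)}{-32 + o}$)
$\sqrt{3066164 + L{\left(671,1308 \right)}} = \sqrt{3066164 + \frac{246 \left(-3 + 671\right)}{-32 + 671}} = \sqrt{3066164 + 246 \cdot \frac{1}{639} \cdot 668} = \sqrt{3066164 + \frac{54776}{213}} = \sqrt{\frac{653147708}{213}} = \frac{2 \sqrt{34780115451}}{213}$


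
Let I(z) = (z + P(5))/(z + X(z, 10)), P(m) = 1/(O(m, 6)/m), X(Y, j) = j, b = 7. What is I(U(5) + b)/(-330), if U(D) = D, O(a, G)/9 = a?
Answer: -109/65340 ≈ -0.0016682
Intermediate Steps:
O(a, G) = 9*a
P(m) = 1/9 (P(m) = 1/((9*m)/m) = 1/9)
I(z) = (1/9 + z)/(10 + z) (I(z) = (z + 1/9)/(z + 10) = (1/9 + z)/(10 + z))
I(U(5) + b)/(-330) = ((1/9 + (5 + 7))/(10 + (5 + 7)))/(-330) = ((1/9 + 12)/(10 + 12))*(-1/330) = ((109/9)/22)*(-1/330) = ((1/22)*(109/9))*(-1/330) = (109/198)*(-1/330) = -109/65340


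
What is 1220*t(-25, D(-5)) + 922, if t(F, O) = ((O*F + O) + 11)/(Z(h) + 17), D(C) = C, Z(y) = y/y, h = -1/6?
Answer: 88208/9 ≈ 9800.9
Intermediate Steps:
h = -⅙ (h = -1*⅙ = -⅙ ≈ -0.16667)
Z(y) = 1
t(F, O) = 11/18 + O/18 + F*O/18 (t(F, O) = ((O*F + O) + 11)/(1 + 17) = ((F*O + O) + 11)/18 = ((O + F*O) + 11)*(1/18) = (11 + O + F*O)*(1/18) = 11/18 + O/18 + F*O/18)
1220*t(-25, D(-5)) + 922 = 1220*(11/18 + (1/18)*(-5) + (1/18)*(-25)*(-5)) + 922 = 1220*(11/18 - 5/18 + 125/18) + 922 = 1220*(131/18) + 922 = 79910/9 + 922 = 88208/9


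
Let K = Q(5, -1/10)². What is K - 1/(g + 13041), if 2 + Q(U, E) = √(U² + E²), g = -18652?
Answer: 16277611/561100 - 2*√2501/5 ≈ 9.0062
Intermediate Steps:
Q(U, E) = -2 + √(E² + U²) (Q(U, E) = -2 + √(U² + E²) = -2 + √(E² + U²))
K = (-2 + √2501/10)² (K = (-2 + √((-1/10)² + 5²))² = (-2 + √((-1*⅒)² + 25))² = (-2 + √((-⅒)² + 25))² = (-2 + √(1/100 + 25))² = (-2 + √(2501/100))² = (-2 + √2501/10)² ≈ 9.0060)
K - 1/(g + 13041) = (20 - √2501)²/100 - 1/(-18652 + 13041) = (20 - √2501)²/100 - 1/(-5611) = (20 - √2501)²/100 - 1*(-1/5611) = (20 - √2501)²/100 + 1/5611 = 1/5611 + (20 - √2501)²/100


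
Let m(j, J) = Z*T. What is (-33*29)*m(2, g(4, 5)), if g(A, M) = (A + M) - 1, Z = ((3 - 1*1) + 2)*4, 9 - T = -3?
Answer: -183744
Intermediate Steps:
T = 12 (T = 9 - 1*(-3) = 9 + 3 = 12)
Z = 16 (Z = ((3 - 1) + 2)*4 = (2 + 2)*4 = 4*4 = 16)
g(A, M) = -1 + A + M
m(j, J) = 192 (m(j, J) = 16*12 = 192)
(-33*29)*m(2, g(4, 5)) = -33*29*192 = -957*192 = -183744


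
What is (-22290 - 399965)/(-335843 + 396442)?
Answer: -422255/60599 ≈ -6.9680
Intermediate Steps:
(-22290 - 399965)/(-335843 + 396442) = -422255/60599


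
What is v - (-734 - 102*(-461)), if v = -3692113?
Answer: -3738401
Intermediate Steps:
v - (-734 - 102*(-461)) = -3692113 - (-734 - 102*(-461)) = -3692113 - (-734 + 47022) = -3692113 - 1*46288 = -3692113 - 46288 = -3738401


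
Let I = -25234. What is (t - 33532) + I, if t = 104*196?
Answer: -38382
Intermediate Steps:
t = 20384
(t - 33532) + I = (20384 - 33532) - 25234 = -13148 - 25234 = -38382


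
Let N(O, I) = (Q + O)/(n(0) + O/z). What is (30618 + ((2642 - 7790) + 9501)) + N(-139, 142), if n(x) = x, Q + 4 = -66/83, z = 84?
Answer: 404462967/11537 ≈ 35058.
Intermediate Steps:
Q = -398/83 (Q = -4 - 66/83 = -398/83 ≈ -4.7952)
N(O, I) = 84*(-398/83 + O)/O (N(O, I) = (-398/83 + O)/(0 + O/84) = (-398/83 + O)/((O/84)) = (-398/83 + O)*(84/O) = 84*(-398/83 + O)/O)
(30618 + ((2642 - 7790) + 9501)) + N(-139, 142) = (30618 + ((2642 - 7790) + 9501)) + (84 - 33432/83/(-139)) = (30618 + (-5148 + 9501)) + (84 - 33432/83*(-1/139)) = (30618 + 4353) + (84 + 33432/11537) = 34971 + 1002540/11537 = 404462967/11537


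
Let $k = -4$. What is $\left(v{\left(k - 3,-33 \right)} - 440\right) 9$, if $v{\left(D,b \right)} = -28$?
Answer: $-4212$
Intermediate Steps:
$\left(v{\left(k - 3,-33 \right)} - 440\right) 9 = \left(-28 - 440\right) 9 = \left(-468\right) 9 = -4212$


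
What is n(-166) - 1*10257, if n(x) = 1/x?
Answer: -1702663/166 ≈ -10257.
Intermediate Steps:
n(-166) - 1*10257 = 1/(-166) - 1*10257 = -1/166 - 10257 = -1702663/166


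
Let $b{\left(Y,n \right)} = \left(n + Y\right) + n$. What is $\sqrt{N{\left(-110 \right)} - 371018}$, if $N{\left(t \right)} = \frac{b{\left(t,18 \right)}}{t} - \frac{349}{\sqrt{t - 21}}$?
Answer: $\frac{\sqrt{-19260260768815 + 138299975 i \sqrt{131}}}{7205} \approx 0.02503 + 609.11 i$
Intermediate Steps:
$b{\left(Y,n \right)} = Y + 2 n$ ($b{\left(Y,n \right)} = \left(Y + n\right) + n = Y + 2 n$)
$N{\left(t \right)} = - \frac{349}{\sqrt{-21 + t}} + \frac{36 + t}{t}$ ($N{\left(t \right)} = \frac{t + 2 \cdot 18}{t} - \frac{349}{\sqrt{t - 21}} = \frac{t + 36}{t} - \frac{349}{\sqrt{-21 + t}} = \frac{36 + t}{t} - \frac{349}{\sqrt{-21 + t}} = - \frac{349}{\sqrt{-21 + t}} + \frac{36 + t}{t}$)
$\sqrt{N{\left(-110 \right)} - 371018} = \sqrt{\left(1 - \frac{349}{\sqrt{-21 - 110}} + \frac{36}{-110}\right) - 371018} = \sqrt{\left(1 - \frac{349}{i \sqrt{131}} + 36 \left(- \frac{1}{110}\right)\right) - 371018} = \sqrt{\left(1 - 349 \left(- \frac{i \sqrt{131}}{131}\right) - \frac{18}{55}\right) - 371018} = \sqrt{\left(1 + \frac{349 i \sqrt{131}}{131} - \frac{18}{55}\right) - 371018} = \sqrt{\left(\frac{37}{55} + \frac{349 i \sqrt{131}}{131}\right) - 371018} = \sqrt{- \frac{20405953}{55} + \frac{349 i \sqrt{131}}{131}}$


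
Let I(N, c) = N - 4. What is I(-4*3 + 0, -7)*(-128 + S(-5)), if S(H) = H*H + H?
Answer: 1728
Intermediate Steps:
I(N, c) = -4 + N
S(H) = H + H² (S(H) = H² + H = H + H²)
I(-4*3 + 0, -7)*(-128 + S(-5)) = (-4 + (-4*3 + 0))*(-128 - 5*(1 - 5)) = (-4 + (-12 + 0))*(-128 - 5*(-4)) = (-4 - 12)*(-128 + 20) = -16*(-108) = 1728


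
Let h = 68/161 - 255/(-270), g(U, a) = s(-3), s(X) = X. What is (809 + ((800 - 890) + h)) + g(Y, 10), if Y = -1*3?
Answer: 2078929/2898 ≈ 717.37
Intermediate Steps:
Y = -3
g(U, a) = -3
h = 3961/2898 (h = 68*(1/161) - 255*(-1/270) = 68/161 + 17/18 = 3961/2898 ≈ 1.3668)
(809 + ((800 - 890) + h)) + g(Y, 10) = (809 + ((800 - 890) + 3961/2898)) - 3 = (809 + (-90 + 3961/2898)) - 3 = (809 - 256859/2898) - 3 = 2087623/2898 - 3 = 2078929/2898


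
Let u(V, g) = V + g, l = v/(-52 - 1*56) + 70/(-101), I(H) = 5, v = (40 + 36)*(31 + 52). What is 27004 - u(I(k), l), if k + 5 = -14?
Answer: 73787440/2727 ≈ 27058.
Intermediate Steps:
v = 6308 (v = 76*83 = 6308)
k = -19 (k = -5 - 14 = -19)
l = -161167/2727 (l = 6308/(-52 - 1*56) + 70/(-101) = 6308/(-52 - 56) + 70*(-1/101) = 6308/(-108) - 70/101 = 6308*(-1/108) - 70/101 = -1577/27 - 70/101 = -161167/2727 ≈ -59.100)
27004 - u(I(k), l) = 27004 - (5 - 161167/2727) = 27004 - 1*(-147532/2727) = 27004 + 147532/2727 = 73787440/2727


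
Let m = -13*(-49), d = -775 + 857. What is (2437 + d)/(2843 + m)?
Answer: 2519/3480 ≈ 0.72385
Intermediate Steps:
d = 82
m = 637
(2437 + d)/(2843 + m) = (2437 + 82)/(2843 + 637) = 2519/3480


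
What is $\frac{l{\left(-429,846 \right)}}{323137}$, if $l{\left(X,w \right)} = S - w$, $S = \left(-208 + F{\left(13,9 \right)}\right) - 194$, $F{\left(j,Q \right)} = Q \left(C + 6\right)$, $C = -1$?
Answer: $- \frac{1203}{323137} \approx -0.0037229$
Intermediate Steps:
$F{\left(j,Q \right)} = 5 Q$ ($F{\left(j,Q \right)} = Q \left(-1 + 6\right) = Q 5 = 5 Q$)
$S = -357$ ($S = \left(-208 + 5 \cdot 9\right) - 194 = \left(-208 + 45\right) - 194 = -163 - 194 = -357$)
$l{\left(X,w \right)} = -357 - w$
$\frac{l{\left(-429,846 \right)}}{323137} = \frac{-357 - 846}{323137} = \left(-357 - 846\right) \frac{1}{323137} = \left(-1203\right) \frac{1}{323137} = - \frac{1203}{323137}$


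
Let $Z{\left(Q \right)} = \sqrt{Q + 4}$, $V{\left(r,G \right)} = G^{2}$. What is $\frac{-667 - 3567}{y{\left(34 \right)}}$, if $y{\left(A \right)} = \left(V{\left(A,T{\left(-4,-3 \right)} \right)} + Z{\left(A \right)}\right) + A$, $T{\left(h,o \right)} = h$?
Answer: $- \frac{105850}{1231} + \frac{2117 \sqrt{38}}{1231} \approx -75.386$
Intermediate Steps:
$Z{\left(Q \right)} = \sqrt{4 + Q}$
$y{\left(A \right)} = 16 + A + \sqrt{4 + A}$ ($y{\left(A \right)} = \left(\left(-4\right)^{2} + \sqrt{4 + A}\right) + A = \left(16 + \sqrt{4 + A}\right) + A = 16 + A + \sqrt{4 + A}$)
$\frac{-667 - 3567}{y{\left(34 \right)}} = \frac{-667 - 3567}{16 + 34 + \sqrt{4 + 34}} = \frac{-667 - 3567}{16 + 34 + \sqrt{38}} = - \frac{4234}{50 + \sqrt{38}}$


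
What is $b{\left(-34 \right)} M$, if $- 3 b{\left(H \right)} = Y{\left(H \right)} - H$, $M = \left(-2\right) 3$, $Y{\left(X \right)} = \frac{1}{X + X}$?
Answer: $\frac{2311}{34} \approx 67.971$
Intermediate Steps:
$Y{\left(X \right)} = \frac{1}{2 X}$
$M = -6$
$b{\left(H \right)} = - \frac{1}{6 H} + \frac{H}{3}$ ($b{\left(H \right)} = - \frac{\frac{1}{2 H} - H}{3} = - \frac{1}{6 H} + \frac{H}{3}$)
$b{\left(-34 \right)} M = \left(- \frac{1}{6 \left(-34\right)} + \frac{1}{3} \left(-34\right)\right) \left(-6\right) = \left(\left(- \frac{1}{6}\right) \left(- \frac{1}{34}\right) - \frac{34}{3}\right) \left(-6\right) = \left(\frac{1}{204} - \frac{34}{3}\right) \left(-6\right) = \left(- \frac{2311}{204}\right) \left(-6\right) = \frac{2311}{34}$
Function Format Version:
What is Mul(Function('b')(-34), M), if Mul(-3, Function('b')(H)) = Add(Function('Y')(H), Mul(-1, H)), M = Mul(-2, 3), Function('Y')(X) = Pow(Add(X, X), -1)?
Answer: Rational(2311, 34) ≈ 67.971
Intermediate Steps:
Function('Y')(X) = Mul(Rational(1, 2), Pow(X, -1)) (Function('Y')(X) = Pow(Mul(2, X), -1) = Mul(Rational(1, 2), Pow(X, -1)))
M = -6
Function('b')(H) = Add(Mul(Rational(-1, 6), Pow(H, -1)), Mul(Rational(1, 3), H)) (Function('b')(H) = Mul(Rational(-1, 3), Add(Mul(Rational(1, 2), Pow(H, -1)), Mul(-1, H))) = Add(Mul(Rational(-1, 6), Pow(H, -1)), Mul(Rational(1, 3), H)))
Mul(Function('b')(-34), M) = Mul(Add(Mul(Rational(-1, 6), Pow(-34, -1)), Mul(Rational(1, 3), -34)), -6) = Mul(Add(Mul(Rational(-1, 6), Rational(-1, 34)), Rational(-34, 3)), -6) = Mul(Add(Rational(1, 204), Rational(-34, 3)), -6) = Mul(Rational(-2311, 204), -6) = Rational(2311, 34)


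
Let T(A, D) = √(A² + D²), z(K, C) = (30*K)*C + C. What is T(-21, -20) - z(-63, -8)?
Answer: -15083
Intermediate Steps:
z(K, C) = C + 30*C*K (z(K, C) = 30*C*K + C = C + 30*C*K)
T(-21, -20) - z(-63, -8) = √((-21)² + (-20)²) - (-8)*(1 + 30*(-63)) = √(441 + 400) - (-8)*(1 - 1890) = √841 - (-8)*(-1889) = 29 - 1*15112 = 29 - 15112 = -15083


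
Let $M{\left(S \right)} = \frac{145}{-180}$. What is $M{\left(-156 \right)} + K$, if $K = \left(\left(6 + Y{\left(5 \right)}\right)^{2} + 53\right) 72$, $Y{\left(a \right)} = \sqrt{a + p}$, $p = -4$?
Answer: $\frac{264355}{36} \approx 7343.2$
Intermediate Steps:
$Y{\left(a \right)} = \sqrt{-4 + a}$ ($Y{\left(a \right)} = \sqrt{a - 4} = \sqrt{-4 + a}$)
$M{\left(S \right)} = - \frac{29}{36}$ ($M{\left(S \right)} = 145 \left(- \frac{1}{180}\right) = - \frac{29}{36}$)
$K = 7344$ ($K = \left(\left(6 + \sqrt{-4 + 5}\right)^{2} + 53\right) 72 = \left(\left(6 + \sqrt{1}\right)^{2} + 53\right) 72 = \left(\left(6 + 1\right)^{2} + 53\right) 72 = \left(7^{2} + 53\right) 72 = \left(49 + 53\right) 72 = 102 \cdot 72 = 7344$)
$M{\left(-156 \right)} + K = - \frac{29}{36} + 7344 = \frac{264355}{36}$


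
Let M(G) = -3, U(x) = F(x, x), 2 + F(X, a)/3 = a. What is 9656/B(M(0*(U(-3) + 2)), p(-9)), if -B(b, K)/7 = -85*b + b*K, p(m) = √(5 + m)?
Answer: -820760/151809 - 19312*I/151809 ≈ -5.4065 - 0.12721*I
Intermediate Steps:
F(X, a) = -6 + 3*a
U(x) = -6 + 3*x
B(b, K) = 595*b - 7*K*b (B(b, K) = -7*(-85*b + b*K) = -7*(-85*b + K*b) = 595*b - 7*K*b)
9656/B(M(0*(U(-3) + 2)), p(-9)) = 9656/((7*(-3)*(85 - √(5 - 9)))) = 9656/((7*(-3)*(85 - √(-4)))) = 9656/((7*(-3)*(85 - 2*I))) = 9656/(-1785 + 42*I) = 9656*((-1785 - 42*I)/3187989) = 9656*(-1785 - 42*I)/3187989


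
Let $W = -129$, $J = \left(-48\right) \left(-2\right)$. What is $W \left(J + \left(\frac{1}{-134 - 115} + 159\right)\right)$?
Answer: $- \frac{2730242}{83} \approx -32895.0$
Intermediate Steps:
$J = 96$
$W \left(J + \left(\frac{1}{-134 - 115} + 159\right)\right) = - 129 \left(96 + \left(\frac{1}{-134 - 115} + 159\right)\right) = - 129 \left(96 + \left(\frac{1}{-249} + 159\right)\right) = - 129 \left(96 + \left(- \frac{1}{249} + 159\right)\right) = - 129 \left(96 + \frac{39590}{249}\right) = \left(-129\right) \frac{63494}{249} = - \frac{2730242}{83}$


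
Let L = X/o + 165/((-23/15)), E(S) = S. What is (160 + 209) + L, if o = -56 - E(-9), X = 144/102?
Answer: 4803036/18377 ≈ 261.36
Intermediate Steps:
X = 24/17 (X = 144*(1/102) = 24/17 ≈ 1.4118)
o = -47 (o = -56 - 1*(-9) = -56 + 9 = -47)
L = -1978077/18377 (L = (24/17)/(-47) + 165/((-23/15)) = (24/17)*(-1/47) + 165/((-23*1/15)) = -24/799 + 165/(-23/15) = -24/799 + 165*(-15/23) = -24/799 - 2475/23 = -1978077/18377 ≈ -107.64)
(160 + 209) + L = (160 + 209) - 1978077/18377 = 369 - 1978077/18377 = 4803036/18377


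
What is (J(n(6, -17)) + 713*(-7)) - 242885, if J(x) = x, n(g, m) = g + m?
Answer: -247887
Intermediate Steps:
(J(n(6, -17)) + 713*(-7)) - 242885 = ((6 - 17) + 713*(-7)) - 242885 = (-11 - 4991) - 242885 = -5002 - 242885 = -247887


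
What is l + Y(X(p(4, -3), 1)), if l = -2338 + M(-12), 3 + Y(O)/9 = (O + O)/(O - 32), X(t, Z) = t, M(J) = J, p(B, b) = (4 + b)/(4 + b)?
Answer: -73705/31 ≈ -2377.6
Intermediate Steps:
p(B, b) = 1
Y(O) = -27 + 18*O/(-32 + O) (Y(O) = -27 + 9*((O + O)/(O - 32)) = -27 + 9*((2*O)/(-32 + O)) = -27 + 9*(2*O/(-32 + O)) = -27 + 18*O/(-32 + O))
l = -2350 (l = -2338 - 12 = -2350)
l + Y(X(p(4, -3), 1)) = -2350 + 9*(96 - 1*1)/(-32 + 1) = -2350 + 9*(96 - 1)/(-31) = -2350 + 9*(-1/31)*95 = -2350 - 855/31 = -73705/31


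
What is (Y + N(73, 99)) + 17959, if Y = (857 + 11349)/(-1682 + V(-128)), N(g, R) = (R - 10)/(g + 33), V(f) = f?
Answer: 1722240497/95930 ≈ 17953.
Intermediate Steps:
N(g, R) = (-10 + R)/(33 + g)
Y = -6103/905 (Y = (857 + 11349)/(-1682 - 128) = 12206/(-1810) = 12206*(-1/1810) = -6103/905 ≈ -6.7436)
(Y + N(73, 99)) + 17959 = (-6103/905 + (-10 + 99)/(33 + 73)) + 17959 = (-6103/905 + 89/106) + 17959 = -566373/95930 + 17959 = 1722240497/95930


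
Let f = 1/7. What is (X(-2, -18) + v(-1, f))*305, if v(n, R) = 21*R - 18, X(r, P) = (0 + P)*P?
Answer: 94245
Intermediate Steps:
X(r, P) = P² (X(r, P) = P*P = P²)
f = ⅐ ≈ 0.14286
v(n, R) = -18 + 21*R
(X(-2, -18) + v(-1, f))*305 = ((-18)² + (-18 + 21*(⅐)))*305 = (324 + (-18 + 3))*305 = (324 - 15)*305 = 309*305 = 94245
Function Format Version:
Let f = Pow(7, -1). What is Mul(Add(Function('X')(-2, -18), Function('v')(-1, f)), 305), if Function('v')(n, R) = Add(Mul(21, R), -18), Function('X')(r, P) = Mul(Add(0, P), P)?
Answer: 94245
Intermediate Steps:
Function('X')(r, P) = Pow(P, 2) (Function('X')(r, P) = Mul(P, P) = Pow(P, 2))
f = Rational(1, 7) ≈ 0.14286
Function('v')(n, R) = Add(-18, Mul(21, R))
Mul(Add(Function('X')(-2, -18), Function('v')(-1, f)), 305) = Mul(Add(Pow(-18, 2), Add(-18, Mul(21, Rational(1, 7)))), 305) = Mul(Add(324, Add(-18, 3)), 305) = Mul(Add(324, -15), 305) = Mul(309, 305) = 94245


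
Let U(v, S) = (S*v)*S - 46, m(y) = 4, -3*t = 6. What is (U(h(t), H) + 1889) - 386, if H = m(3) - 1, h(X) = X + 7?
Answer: 1502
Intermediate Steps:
t = -2 (t = -1/3*6 = -2)
h(X) = 7 + X
H = 3 (H = 4 - 1 = 3)
U(v, S) = -46 + v*S**2 (U(v, S) = v*S**2 - 46 = -46 + v*S**2)
(U(h(t), H) + 1889) - 386 = ((-46 + (7 - 2)*3**2) + 1889) - 386 = ((-46 + 5*9) + 1889) - 386 = ((-46 + 45) + 1889) - 386 = (-1 + 1889) - 386 = 1888 - 386 = 1502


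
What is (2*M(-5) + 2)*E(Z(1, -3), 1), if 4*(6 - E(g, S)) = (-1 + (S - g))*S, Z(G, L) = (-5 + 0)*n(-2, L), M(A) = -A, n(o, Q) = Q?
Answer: 117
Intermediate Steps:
Z(G, L) = -5*L (Z(G, L) = (-5 + 0)*L = -5*L)
E(g, S) = 6 - S*(-1 + S - g)/4 (E(g, S) = 6 - (-1 + (S - g))*S/4 = 6 - (-1 + S - g)*S/4 = 6 - S*(-1 + S - g)/4)
(2*M(-5) + 2)*E(Z(1, -3), 1) = (2*(-1*(-5)) + 2)*(6 - ¼*1² + (¼)*1 + (¼)*1*(-5*(-3))) = (2*5 + 2)*(6 - ¼*1 + ¼ + (¼)*1*15) = (10 + 2)*(6 - ¼ + ¼ + 15/4) = 12*(39/4) = 117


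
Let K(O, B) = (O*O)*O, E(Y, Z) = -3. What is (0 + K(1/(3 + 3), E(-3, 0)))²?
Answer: 1/46656 ≈ 2.1433e-5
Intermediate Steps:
K(O, B) = O³ (K(O, B) = O²*O = O³)
(0 + K(1/(3 + 3), E(-3, 0)))² = (0 + (1/(3 + 3))³)² = (0 + (1/6)³)² = (0 + (⅙)³)² = (0 + 1/216)² = (1/216)² = 1/46656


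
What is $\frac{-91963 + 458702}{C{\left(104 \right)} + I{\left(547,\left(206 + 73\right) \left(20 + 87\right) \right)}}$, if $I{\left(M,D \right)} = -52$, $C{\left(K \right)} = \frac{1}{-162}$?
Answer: $- \frac{59411718}{8425} \approx -7051.8$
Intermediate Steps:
$C{\left(K \right)} = - \frac{1}{162}$
$\frac{-91963 + 458702}{C{\left(104 \right)} + I{\left(547,\left(206 + 73\right) \left(20 + 87\right) \right)}} = \frac{-91963 + 458702}{- \frac{1}{162} - 52} = \frac{366739}{- \frac{8425}{162}} = 366739 \left(- \frac{162}{8425}\right) = - \frac{59411718}{8425}$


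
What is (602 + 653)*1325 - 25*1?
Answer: 1662850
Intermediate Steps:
(602 + 653)*1325 - 25*1 = 1255*1325 - 25 = 1662875 - 25 = 1662850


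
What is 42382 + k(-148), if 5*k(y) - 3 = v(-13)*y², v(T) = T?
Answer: -72839/5 ≈ -14568.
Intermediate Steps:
k(y) = ⅗ - 13*y²/5 (k(y) = ⅗ + (-13*y²)/5 = ⅗ - 13*y²/5)
42382 + k(-148) = 42382 + (⅗ - 13/5*(-148)²) = 42382 + (⅗ - 13/5*21904) = 42382 + (⅗ - 284752/5) = 42382 - 284749/5 = -72839/5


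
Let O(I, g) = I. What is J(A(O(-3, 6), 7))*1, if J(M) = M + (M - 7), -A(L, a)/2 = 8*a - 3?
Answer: -219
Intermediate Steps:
A(L, a) = 6 - 16*a (A(L, a) = -2*(8*a - 3) = -2*(-3 + 8*a) = 6 - 16*a)
J(M) = -7 + 2*M (J(M) = M + (-7 + M) = -7 + 2*M)
J(A(O(-3, 6), 7))*1 = (-7 + 2*(6 - 16*7))*1 = (-7 + 2*(6 - 112))*1 = (-7 + 2*(-106))*1 = (-7 - 212)*1 = -219*1 = -219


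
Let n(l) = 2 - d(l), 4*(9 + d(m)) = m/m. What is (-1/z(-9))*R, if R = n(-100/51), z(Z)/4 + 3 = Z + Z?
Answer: 43/336 ≈ 0.12798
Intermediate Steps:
z(Z) = -12 + 8*Z (z(Z) = -12 + 4*(Z + Z) = -12 + 4*(2*Z) = -12 + 8*Z)
d(m) = -35/4 (d(m) = -9 + (m/m)/4 = -9 + (1/4)*1 = -9 + 1/4 = -35/4)
n(l) = 43/4 (n(l) = 2 - 1*(-35/4) = 2 + 35/4 = 43/4)
R = 43/4 ≈ 10.750
(-1/z(-9))*R = -1/(-12 + 8*(-9))*(43/4) = -1/(-12 - 72)*(43/4) = -1/(-84)*(43/4) = -1*(-1/84)*(43/4) = (1/84)*(43/4) = 43/336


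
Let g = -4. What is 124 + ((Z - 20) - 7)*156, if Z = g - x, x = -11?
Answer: -2996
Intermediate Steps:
Z = 7 (Z = -4 - 1*(-11) = -4 + 11 = 7)
124 + ((Z - 20) - 7)*156 = 124 + ((7 - 20) - 7)*156 = 124 + (-13 - 7)*156 = 124 - 20*156 = 124 - 3120 = -2996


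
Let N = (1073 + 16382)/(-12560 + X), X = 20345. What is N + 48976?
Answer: 76259123/1557 ≈ 48978.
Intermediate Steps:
N = 3491/1557 (N = (1073 + 16382)/(-12560 + 20345) = 17455/7785 = 17455*(1/7785) = 3491/1557 ≈ 2.2421)
N + 48976 = 3491/1557 + 48976 = 76259123/1557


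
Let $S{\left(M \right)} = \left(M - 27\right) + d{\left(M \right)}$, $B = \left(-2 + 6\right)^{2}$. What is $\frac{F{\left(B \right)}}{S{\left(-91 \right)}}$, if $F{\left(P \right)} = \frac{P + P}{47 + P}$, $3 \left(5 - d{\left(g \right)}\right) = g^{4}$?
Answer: $- \frac{8}{360020325} \approx -2.2221 \cdot 10^{-8}$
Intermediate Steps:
$d{\left(g \right)} = 5 - \frac{g^{4}}{3}$
$B = 16$ ($B = 4^{2} = 16$)
$F{\left(P \right)} = \frac{2 P}{47 + P}$
$S{\left(M \right)} = -22 + M - \frac{M^{4}}{3}$ ($S{\left(M \right)} = \left(M - 27\right) - \left(-5 + \frac{M^{4}}{3}\right) = \left(-27 + M\right) - \left(-5 + \frac{M^{4}}{3}\right) = -22 + M - \frac{M^{4}}{3}$)
$\frac{F{\left(B \right)}}{S{\left(-91 \right)}} = \frac{2 \cdot 16 \frac{1}{47 + 16}}{-22 - 91 - \frac{\left(-91\right)^{4}}{3}} = \frac{2 \cdot 16 \cdot \frac{1}{63}}{-22 - 91 - \frac{68574961}{3}} = \frac{32}{63 \left(- \frac{68575300}{3}\right)} = \frac{32}{63} \left(- \frac{3}{68575300}\right) = - \frac{8}{360020325}$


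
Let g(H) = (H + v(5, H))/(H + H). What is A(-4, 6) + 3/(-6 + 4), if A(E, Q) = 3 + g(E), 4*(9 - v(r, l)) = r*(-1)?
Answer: 23/32 ≈ 0.71875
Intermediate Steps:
v(r, l) = 9 + r/4 (v(r, l) = 9 - r*(-1)/4 = 9 - (-1)*r/4 = 9 + r/4)
g(H) = (41/4 + H)/(2*H) (g(H) = (H + (9 + (1/4)*5))/(H + H) = (H + (9 + 5/4))/((2*H)) = (H + 41/4)*(1/(2*H)) = (41/4 + H)*(1/(2*H)) = (41/4 + H)/(2*H))
A(E, Q) = 3 + (41 + 4*E)/(8*E)
A(-4, 6) + 3/(-6 + 4) = (1/8)*(41 + 28*(-4))/(-4) + 3/(-6 + 4) = (1/8)*(-1/4)*(41 - 112) + 3/(-2) = (1/8)*(-1/4)*(-71) - 1/2*3 = 71/32 - 3/2 = 23/32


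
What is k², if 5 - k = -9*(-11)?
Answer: 8836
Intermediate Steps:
k = -94 (k = 5 - (-9)*(-11) = 5 - 1*99 = 5 - 99 = -94)
k² = (-94)² = 8836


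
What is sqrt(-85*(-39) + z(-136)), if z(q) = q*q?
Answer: sqrt(21811) ≈ 147.69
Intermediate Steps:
z(q) = q**2
sqrt(-85*(-39) + z(-136)) = sqrt(-85*(-39) + (-136)**2) = sqrt(3315 + 18496) = sqrt(21811)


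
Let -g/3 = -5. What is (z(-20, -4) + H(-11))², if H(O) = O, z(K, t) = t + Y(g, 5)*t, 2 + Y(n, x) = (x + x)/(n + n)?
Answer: 625/9 ≈ 69.444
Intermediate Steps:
g = 15 (g = -3*(-5) = 15)
Y(n, x) = -2 + x/n (Y(n, x) = -2 + (x + x)/(n + n) = -2 + (2*x)/((2*n)) = -2 + (2*x)*(1/(2*n)) = -2 + x/n)
z(K, t) = -2*t/3 (z(K, t) = t + (-2 + 5/15)*t = t + (-2 + 5*(1/15))*t = t + (-2 + ⅓)*t = t - 5*t/3 = -2*t/3)
(z(-20, -4) + H(-11))² = (-⅔*(-4) - 11)² = (8/3 - 11)² = (-25/3)² = 625/9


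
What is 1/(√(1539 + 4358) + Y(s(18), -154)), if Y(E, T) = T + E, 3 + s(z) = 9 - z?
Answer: -166/21659 - √5897/21659 ≈ -0.011210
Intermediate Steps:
s(z) = 6 - z (s(z) = -3 + (9 - z) = 6 - z)
Y(E, T) = E + T
1/(√(1539 + 4358) + Y(s(18), -154)) = 1/(√(1539 + 4358) + ((6 - 1*18) - 154)) = 1/(√5897 + ((6 - 18) - 154)) = 1/(√5897 + (-12 - 154)) = 1/(√5897 - 166) = 1/(-166 + √5897)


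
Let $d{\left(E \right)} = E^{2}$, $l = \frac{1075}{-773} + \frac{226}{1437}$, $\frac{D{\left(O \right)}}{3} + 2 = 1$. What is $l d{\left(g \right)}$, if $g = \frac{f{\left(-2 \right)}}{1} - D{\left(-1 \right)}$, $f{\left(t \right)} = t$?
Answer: $- \frac{1370077}{1110801} \approx -1.2334$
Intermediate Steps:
$D{\left(O \right)} = -3$ ($D{\left(O \right)} = -6 + 3 \cdot 1 = -6 + 3 = -3$)
$l = - \frac{1370077}{1110801}$ ($l = 1075 \left(- \frac{1}{773}\right) + 226 \cdot \frac{1}{1437} = - \frac{1075}{773} + \frac{226}{1437} = - \frac{1370077}{1110801} \approx -1.2334$)
$g = 1$ ($g = - \frac{2}{1} - -3 = \left(-2\right) 1 + 3 = -2 + 3 = 1$)
$l d{\left(g \right)} = - \frac{1370077 \cdot 1^{2}}{1110801} = \left(- \frac{1370077}{1110801}\right) 1 = - \frac{1370077}{1110801}$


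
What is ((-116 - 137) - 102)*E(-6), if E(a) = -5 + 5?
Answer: 0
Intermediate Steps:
E(a) = 0
((-116 - 137) - 102)*E(-6) = ((-116 - 137) - 102)*0 = (-253 - 102)*0 = -355*0 = 0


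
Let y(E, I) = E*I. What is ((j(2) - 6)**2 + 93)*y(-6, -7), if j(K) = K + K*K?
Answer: 3906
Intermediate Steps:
j(K) = K + K**2
((j(2) - 6)**2 + 93)*y(-6, -7) = ((2*(1 + 2) - 6)**2 + 93)*(-6*(-7)) = ((2*3 - 6)**2 + 93)*42 = ((6 - 6)**2 + 93)*42 = (0**2 + 93)*42 = (0 + 93)*42 = 93*42 = 3906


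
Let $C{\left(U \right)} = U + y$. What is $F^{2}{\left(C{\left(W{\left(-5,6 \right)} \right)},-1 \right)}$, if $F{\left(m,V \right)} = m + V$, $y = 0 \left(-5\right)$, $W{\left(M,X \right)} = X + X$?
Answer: $121$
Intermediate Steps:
$W{\left(M,X \right)} = 2 X$
$y = 0$
$C{\left(U \right)} = U$ ($C{\left(U \right)} = U + 0 = U$)
$F{\left(m,V \right)} = V + m$
$F^{2}{\left(C{\left(W{\left(-5,6 \right)} \right)},-1 \right)} = \left(-1 + 2 \cdot 6\right)^{2} = \left(-1 + 12\right)^{2} = 11^{2} = 121$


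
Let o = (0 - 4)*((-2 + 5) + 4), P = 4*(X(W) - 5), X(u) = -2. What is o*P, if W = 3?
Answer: 784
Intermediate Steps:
P = -28 (P = 4*(-2 - 5) = 4*(-7) = -28)
o = -28 (o = -4*(3 + 4) = -4*7 = -28)
o*P = -28*(-28) = 784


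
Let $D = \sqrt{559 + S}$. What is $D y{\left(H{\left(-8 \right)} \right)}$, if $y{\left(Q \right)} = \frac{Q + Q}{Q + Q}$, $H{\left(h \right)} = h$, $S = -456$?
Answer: $\sqrt{103} \approx 10.149$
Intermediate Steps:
$y{\left(Q \right)} = 1$ ($y{\left(Q \right)} = \frac{2 Q}{2 Q} = 2 Q \frac{1}{2 Q} = 1$)
$D = \sqrt{103}$ ($D = \sqrt{559 - 456} = \sqrt{103} \approx 10.149$)
$D y{\left(H{\left(-8 \right)} \right)} = \sqrt{103} \cdot 1 = \sqrt{103}$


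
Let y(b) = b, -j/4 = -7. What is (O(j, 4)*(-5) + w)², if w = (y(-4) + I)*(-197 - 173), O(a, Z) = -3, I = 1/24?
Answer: 315240025/144 ≈ 2.1892e+6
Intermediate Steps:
j = 28 (j = -4*(-7) = 28)
I = 1/24 ≈ 0.041667
w = 17575/12 (w = (-4 + 1/24)*(-197 - 173) = -95/24*(-370) = 17575/12 ≈ 1464.6)
(O(j, 4)*(-5) + w)² = (-3*(-5) + 17575/12)² = (15 + 17575/12)² = (17755/12)² = 315240025/144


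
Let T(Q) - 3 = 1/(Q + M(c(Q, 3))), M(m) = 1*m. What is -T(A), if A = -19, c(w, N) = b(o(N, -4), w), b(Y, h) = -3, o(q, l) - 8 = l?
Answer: -65/22 ≈ -2.9545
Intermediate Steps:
o(q, l) = 8 + l
c(w, N) = -3
M(m) = m
T(Q) = 3 + 1/(-3 + Q) (T(Q) = 3 + 1/(Q - 3) = 3 + 1/(-3 + Q))
-T(A) = -(-8 + 3*(-19))/(-3 - 19) = -(-8 - 57)/(-22) = -(-1)*(-65)/22 = -1*65/22 = -65/22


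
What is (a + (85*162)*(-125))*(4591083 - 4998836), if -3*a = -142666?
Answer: 2047362064252/3 ≈ 6.8245e+11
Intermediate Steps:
a = 142666/3 (a = -⅓*(-142666) = 142666/3 ≈ 47555.)
(a + (85*162)*(-125))*(4591083 - 4998836) = (142666/3 + (85*162)*(-125))*(4591083 - 4998836) = (142666/3 + 13770*(-125))*(-407753) = (142666/3 - 1721250)*(-407753) = -5021084/3*(-407753) = 2047362064252/3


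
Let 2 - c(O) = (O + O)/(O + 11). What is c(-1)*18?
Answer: 198/5 ≈ 39.600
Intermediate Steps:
c(O) = 2 - 2*O/(11 + O) (c(O) = 2 - (O + O)/(O + 11) = 2 - 2*O/(11 + O))
c(-1)*18 = (22/(11 - 1))*18 = (22/10)*18 = (22*(1/10))*18 = (11/5)*18 = 198/5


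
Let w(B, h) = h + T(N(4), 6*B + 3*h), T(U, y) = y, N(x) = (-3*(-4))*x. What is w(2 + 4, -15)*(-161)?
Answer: 3864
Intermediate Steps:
N(x) = 12*x
w(B, h) = 4*h + 6*B (w(B, h) = h + (6*B + 3*h) = h + (3*h + 6*B) = 4*h + 6*B)
w(2 + 4, -15)*(-161) = (4*(-15) + 6*(2 + 4))*(-161) = (-60 + 6*6)*(-161) = (-60 + 36)*(-161) = -24*(-161) = 3864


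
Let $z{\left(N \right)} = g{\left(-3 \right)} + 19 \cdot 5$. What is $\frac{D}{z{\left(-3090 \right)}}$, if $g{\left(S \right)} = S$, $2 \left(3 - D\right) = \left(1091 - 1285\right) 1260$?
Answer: $\frac{122223}{92} \approx 1328.5$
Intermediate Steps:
$D = 122223$ ($D = 3 - \frac{\left(1091 - 1285\right) 1260}{2} = 3 - \frac{\left(-194\right) 1260}{2} = 3 - -122220 = 3 + 122220 = 122223$)
$z{\left(N \right)} = 92$ ($z{\left(N \right)} = -3 + 19 \cdot 5 = -3 + 95 = 92$)
$\frac{D}{z{\left(-3090 \right)}} = \frac{122223}{92}$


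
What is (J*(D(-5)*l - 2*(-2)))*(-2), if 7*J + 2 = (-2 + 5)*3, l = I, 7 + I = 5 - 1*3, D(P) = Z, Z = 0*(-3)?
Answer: -8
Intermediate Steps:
Z = 0
D(P) = 0
I = -5 (I = -7 + (5 - 1*3) = -7 + (5 - 3) = -7 + 2 = -5)
l = -5
J = 1 (J = -2/7 + ((-2 + 5)*3)/7 = -2/7 + (3*3)/7 = -2/7 + (1/7)*9 = -2/7 + 9/7 = 1)
(J*(D(-5)*l - 2*(-2)))*(-2) = (1*(0*(-5) - 2*(-2)))*(-2) = (1*(0 + 4))*(-2) = (1*4)*(-2) = 4*(-2) = -8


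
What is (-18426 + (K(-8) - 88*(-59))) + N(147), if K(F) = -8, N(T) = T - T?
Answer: -13242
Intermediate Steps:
N(T) = 0
(-18426 + (K(-8) - 88*(-59))) + N(147) = (-18426 + (-8 - 88*(-59))) + 0 = (-18426 + (-8 + 5192)) + 0 = (-18426 + 5184) + 0 = -13242 + 0 = -13242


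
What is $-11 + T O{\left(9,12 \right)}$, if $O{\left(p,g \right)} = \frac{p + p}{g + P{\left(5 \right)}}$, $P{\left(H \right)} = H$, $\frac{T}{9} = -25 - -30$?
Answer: $\frac{623}{17} \approx 36.647$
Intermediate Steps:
$T = 45$ ($T = 9 \left(-25 - -30\right) = 9 \left(-25 + 30\right) = 9 \cdot 5 = 45$)
$O{\left(p,g \right)} = \frac{2 p}{5 + g}$ ($O{\left(p,g \right)} = \frac{p + p}{g + 5} = \frac{2 p}{5 + g}$)
$-11 + T O{\left(9,12 \right)} = -11 + 45 \cdot 2 \cdot 9 \frac{1}{5 + 12} = -11 + 45 \cdot 2 \cdot 9 \cdot \frac{1}{17} = -11 + 45 \cdot \frac{18}{17} = -11 + \frac{810}{17} = \frac{623}{17}$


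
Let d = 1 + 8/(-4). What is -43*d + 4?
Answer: 47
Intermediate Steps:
d = -1 (d = 1 + 8*(-¼) = 1 - 2 = -1)
-43*d + 4 = -43*(-1) + 4 = 43 + 4 = 47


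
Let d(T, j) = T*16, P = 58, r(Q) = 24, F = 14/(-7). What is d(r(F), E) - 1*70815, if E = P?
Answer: -70431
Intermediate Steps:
F = -2 (F = 14*(-⅐) = -2)
E = 58
d(T, j) = 16*T
d(r(F), E) - 1*70815 = 16*24 - 1*70815 = 384 - 70815 = -70431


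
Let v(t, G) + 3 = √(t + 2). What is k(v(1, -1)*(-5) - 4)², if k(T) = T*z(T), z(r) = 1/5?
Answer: 196/25 - 22*√3/5 ≈ 0.21898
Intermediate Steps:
v(t, G) = -3 + √(2 + t) (v(t, G) = -3 + √(t + 2) = -3 + √(2 + t))
z(r) = ⅕
k(T) = T/5 (k(T) = T*(⅕) = T/5)
k(v(1, -1)*(-5) - 4)² = (((-3 + √(2 + 1))*(-5) - 4)/5)² = (((-3 + √3)*(-5) - 4)/5)² = (((15 - 5*√3) - 4)/5)² = ((11 - 5*√3)/5)² = (11/5 - √3)²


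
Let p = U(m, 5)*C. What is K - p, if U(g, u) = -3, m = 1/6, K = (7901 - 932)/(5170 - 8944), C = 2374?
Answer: 8957153/1258 ≈ 7120.2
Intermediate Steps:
K = -2323/1258 (K = 6969/(-3774) = 6969*(-1/3774) = -2323/1258 ≈ -1.8466)
m = ⅙ (m = 1*(⅙) = ⅙ ≈ 0.16667)
p = -7122 (p = -3*2374 = -7122)
K - p = -2323/1258 - 1*(-7122) = -2323/1258 + 7122 = 8957153/1258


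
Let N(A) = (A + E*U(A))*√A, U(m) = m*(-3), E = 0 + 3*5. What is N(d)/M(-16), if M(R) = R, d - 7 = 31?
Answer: 209*√38/2 ≈ 644.18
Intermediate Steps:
d = 38 (d = 7 + 31 = 38)
E = 15 (E = 0 + 15 = 15)
U(m) = -3*m
N(A) = -44*A^(3/2) (N(A) = (A + 15*(-3*A))*√A = (A - 45*A)*√A = (-44*A)*√A = -44*A^(3/2))
N(d)/M(-16) = -1672*√38/(-16) = -1672*√38*(-1/16) = 209*√38/2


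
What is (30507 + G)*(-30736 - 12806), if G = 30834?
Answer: -2670909822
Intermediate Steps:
(30507 + G)*(-30736 - 12806) = (30507 + 30834)*(-30736 - 12806) = 61341*(-43542) = -2670909822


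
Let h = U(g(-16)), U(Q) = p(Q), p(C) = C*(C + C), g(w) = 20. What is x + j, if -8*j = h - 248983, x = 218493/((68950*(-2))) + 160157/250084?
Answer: 534920208123369/17243291800 ≈ 31022.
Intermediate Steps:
p(C) = 2*C² (p(C) = C*(2*C) = 2*C²)
U(Q) = 2*Q²
h = 800 (h = 2*20² = 2*400 = 800)
x = -4069494139/4310822950 (x = 218493/(-137900) + 160157*(1/250084) = 218493*(-1/137900) + 160157/250084 = -218493/137900 + 160157/250084 = -4069494139/4310822950 ≈ -0.94402)
j = 248183/8 (j = -(800 - 248983)/8 = -⅛*(-248183) = 248183/8 ≈ 31023.)
x + j = -4069494139/4310822950 + 248183/8 = 534920208123369/17243291800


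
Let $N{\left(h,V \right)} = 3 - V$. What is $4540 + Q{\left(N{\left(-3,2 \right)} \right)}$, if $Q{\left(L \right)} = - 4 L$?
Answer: $4536$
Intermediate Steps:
$4540 + Q{\left(N{\left(-3,2 \right)} \right)} = 4540 - 4 \left(3 - 2\right) = 4540 - 4 = 4536$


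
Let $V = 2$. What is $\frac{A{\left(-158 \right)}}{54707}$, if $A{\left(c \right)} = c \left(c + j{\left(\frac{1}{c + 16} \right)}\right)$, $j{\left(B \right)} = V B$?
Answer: $\frac{1772602}{3884197} \approx 0.45636$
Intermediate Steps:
$j{\left(B \right)} = 2 B$
$A{\left(c \right)} = c \left(c + \frac{2}{16 + c}\right)$ ($A{\left(c \right)} = c \left(c + \frac{2}{c + 16}\right) = c \left(c + \frac{2}{16 + c}\right)$)
$\frac{A{\left(-158 \right)}}{54707} = \frac{\left(-158\right) \frac{1}{16 - 158} \left(2 - 158 \left(16 - 158\right)\right)}{54707} = - \frac{158 \left(2 - -22436\right)}{-142} \cdot \frac{1}{54707} = \left(-158\right) \left(- \frac{1}{142}\right) \left(2 + 22436\right) \frac{1}{54707} = \left(-158\right) \left(- \frac{1}{142}\right) 22438 \cdot \frac{1}{54707} = \frac{1772602}{71} \cdot \frac{1}{54707} = \frac{1772602}{3884197}$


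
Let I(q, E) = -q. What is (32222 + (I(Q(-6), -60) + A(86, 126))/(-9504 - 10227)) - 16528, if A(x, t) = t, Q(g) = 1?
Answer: 309658189/19731 ≈ 15694.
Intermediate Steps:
(32222 + (I(Q(-6), -60) + A(86, 126))/(-9504 - 10227)) - 16528 = (32222 + (-1*1 + 126)/(-9504 - 10227)) - 16528 = (32222 + (-1 + 126)/(-19731)) - 16528 = (32222 + 125*(-1/19731)) - 16528 = (32222 - 125/19731) - 16528 = 635772157/19731 - 16528 = 309658189/19731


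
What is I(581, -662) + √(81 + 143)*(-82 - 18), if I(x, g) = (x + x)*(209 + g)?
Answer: -526386 - 400*√14 ≈ -5.2788e+5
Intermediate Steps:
I(x, g) = 2*x*(209 + g) (I(x, g) = (2*x)*(209 + g) = 2*x*(209 + g))
I(581, -662) + √(81 + 143)*(-82 - 18) = 2*581*(209 - 662) + √(81 + 143)*(-82 - 18) = 2*581*(-453) + √224*(-100) = -526386 + (4*√14)*(-100) = -526386 - 400*√14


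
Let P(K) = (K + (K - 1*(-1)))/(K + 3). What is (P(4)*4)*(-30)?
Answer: -1080/7 ≈ -154.29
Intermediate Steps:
P(K) = (1 + 2*K)/(3 + K) (P(K) = (K + (K + 1))/(3 + K) = (K + (1 + K))/(3 + K) = (1 + 2*K)/(3 + K))
(P(4)*4)*(-30) = (((1 + 2*4)/(3 + 4))*4)*(-30) = (((1 + 8)/7)*4)*(-30) = (((⅐)*9)*4)*(-30) = ((9/7)*4)*(-30) = (36/7)*(-30) = -1080/7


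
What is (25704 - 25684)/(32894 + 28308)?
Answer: 10/30601 ≈ 0.00032679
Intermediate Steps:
(25704 - 25684)/(32894 + 28308) = 20/61202 = 20*(1/61202) = 10/30601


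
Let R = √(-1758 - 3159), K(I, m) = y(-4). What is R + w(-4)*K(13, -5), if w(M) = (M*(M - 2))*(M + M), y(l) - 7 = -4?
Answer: -576 + I*√4917 ≈ -576.0 + 70.121*I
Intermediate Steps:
y(l) = 3 (y(l) = 7 - 4 = 3)
K(I, m) = 3
w(M) = 2*M²*(-2 + M) (w(M) = (M*(-2 + M))*(2*M) = 2*M²*(-2 + M))
R = I*√4917 (R = √(-4917) = I*√4917 ≈ 70.121*I)
R + w(-4)*K(13, -5) = I*√4917 + (2*(-4)²*(-2 - 4))*3 = I*√4917 + (2*16*(-6))*3 = I*√4917 - 192*3 = I*√4917 - 576 = -576 + I*√4917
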